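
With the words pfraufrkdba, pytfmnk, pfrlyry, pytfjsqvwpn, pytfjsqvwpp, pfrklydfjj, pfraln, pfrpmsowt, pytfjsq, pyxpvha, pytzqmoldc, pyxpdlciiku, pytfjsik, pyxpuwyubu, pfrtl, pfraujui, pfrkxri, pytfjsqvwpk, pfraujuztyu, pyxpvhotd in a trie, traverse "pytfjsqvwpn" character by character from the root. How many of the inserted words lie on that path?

2

Traverse "pytfjsqvwpn" character by character; count nodes along the way that are marked as word ends.
Prefixes of the query that are stored words: "pytfjsq", "pytfjsqvwpn"
Count: 2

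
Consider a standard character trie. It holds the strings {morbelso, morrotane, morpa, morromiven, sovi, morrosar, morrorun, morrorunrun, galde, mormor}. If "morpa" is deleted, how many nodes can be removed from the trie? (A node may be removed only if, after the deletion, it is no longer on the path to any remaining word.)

2

A node on "morpa"'s path can go only if nothing else ends at it or branches off below it.
The suffix "pa" (2 nodes) is used only by "morpa"; the node for "mor" still has the child "b", so pruning stops there.
Nodes removed: 2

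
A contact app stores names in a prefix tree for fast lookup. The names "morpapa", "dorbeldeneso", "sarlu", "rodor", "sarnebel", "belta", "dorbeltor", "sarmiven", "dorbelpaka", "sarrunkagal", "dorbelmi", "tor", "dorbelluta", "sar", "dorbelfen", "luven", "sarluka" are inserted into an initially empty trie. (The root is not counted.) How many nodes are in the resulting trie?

78

Insert word by word; a character creates a node only if that edge doesn't already exist:
  "morpapa" → 7 new (m, o, r, p, a, p, a)
  "dorbeldeneso" → 12 new (d, o, r, b, e, l, d, e, n, e, s, o)
  "sarlu" → 5 new (s, a, r, l, u)
  "rodor" → 5 new (r, o, d, o, r)
  "sarnebel" → prefix "sar" already present; 5 new (n, e, b, e, l)
  "belta" → 5 new (b, e, l, t, a)
  "dorbeltor" → prefix "dorbel" already present; 3 new (t, o, r)
  "sarmiven" → prefix "sar" already present; 5 new (m, i, v, e, n)
  "dorbelpaka" → prefix "dorbel" already present; 4 new (p, a, k, a)
  "sarrunkagal" → prefix "sar" already present; 8 new (r, u, n, k, a, g, a, l)
  "dorbelmi" → prefix "dorbel" already present; 2 new (m, i)
  "tor" → 3 new (t, o, r)
  "dorbelluta" → prefix "dorbel" already present; 4 new (l, u, t, a)
  "sar" → prefix "sar" already present; 0 new (none)
  "dorbelfen" → prefix "dorbel" already present; 3 new (f, e, n)
  "luven" → 5 new (l, u, v, e, n)
  "sarluka" → prefix "sarlu" already present; 2 new (k, a)
Total nodes = 7 + 12 + 5 + 5 + 5 + 5 + 3 + 5 + 4 + 8 + 2 + 3 + 4 + 0 + 3 + 5 + 2 = 78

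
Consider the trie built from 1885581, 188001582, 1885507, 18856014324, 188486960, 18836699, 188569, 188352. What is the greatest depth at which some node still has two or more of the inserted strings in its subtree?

The deepest shared node is where two words last agree before diverging.
"1885507" and "1885581" agree on "18855" (5 characters) before diverging; nothing deeper is shared.
Longest shared-prefix length: 5

5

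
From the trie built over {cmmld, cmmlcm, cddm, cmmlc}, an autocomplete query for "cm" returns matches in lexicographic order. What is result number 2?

Filter for "cm…" and sort: "cmmlc", "cmmlcm", "cmmld"
Position 2: cmmlcm

cmmlcm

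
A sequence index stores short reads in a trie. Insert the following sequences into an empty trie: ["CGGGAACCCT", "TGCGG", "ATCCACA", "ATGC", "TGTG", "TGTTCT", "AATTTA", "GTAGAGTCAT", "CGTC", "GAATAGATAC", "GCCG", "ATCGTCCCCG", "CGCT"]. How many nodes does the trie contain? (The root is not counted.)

Count nodes per top-level branch (shared prefixes stored once):
  'A'-branch (AATTTA, ATCCACA, ATCGTCCCCG, ATGC): 21 nodes
  'C'-branch (CGCT, CGGGAACCCT, CGTC): 14 nodes
  'G'-branch (GAATAGATAC, GCCG, GTAGAGTCAT): 22 nodes
  'T'-branch (TGCGG, TGTG, TGTTCT): 10 nodes
Sum: 67

67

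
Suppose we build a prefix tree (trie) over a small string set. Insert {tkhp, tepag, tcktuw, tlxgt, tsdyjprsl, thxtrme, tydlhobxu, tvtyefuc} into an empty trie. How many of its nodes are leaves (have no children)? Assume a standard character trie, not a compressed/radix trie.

8

A leaf is a node with no children — equivalently, the end of a word that is not a proper prefix of any other stored word.
Those words: "tcktuw", "tepag", "thxtrme", "tkhp", "tlxgt", "tsdyjprsl", "tvtyefuc", "tydlhobxu"
Leaf count: 8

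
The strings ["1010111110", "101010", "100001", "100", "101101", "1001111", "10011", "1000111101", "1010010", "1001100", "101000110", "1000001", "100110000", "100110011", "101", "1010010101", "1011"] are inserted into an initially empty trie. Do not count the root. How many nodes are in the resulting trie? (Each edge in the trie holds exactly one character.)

Insert word by word; a character creates a node only if that edge doesn't already exist:
  "1010111110" → 10 new (1, 0, 1, 0, 1, 1, 1, 1, 1, 0)
  "101010" → prefix "10101" already present; 1 new (0)
  "100001" → prefix "10" already present; 4 new (0, 0, 0, 1)
  "100" → prefix "100" already present; 0 new (none)
  "101101" → prefix "101" already present; 3 new (1, 0, 1)
  "1001111" → prefix "100" already present; 4 new (1, 1, 1, 1)
  "10011" → prefix "10011" already present; 0 new (none)
  "1000111101" → prefix "1000" already present; 6 new (1, 1, 1, 1, 0, 1)
  "1010010" → prefix "1010" already present; 3 new (0, 1, 0)
  "1001100" → prefix "10011" already present; 2 new (0, 0)
  "101000110" → prefix "10100" already present; 4 new (0, 1, 1, 0)
  "1000001" → prefix "10000" already present; 2 new (0, 1)
  "100110000" → prefix "1001100" already present; 2 new (0, 0)
  "100110011" → prefix "1001100" already present; 2 new (1, 1)
  "101" → prefix "101" already present; 0 new (none)
  "1010010101" → prefix "1010010" already present; 3 new (1, 0, 1)
  "1011" → prefix "1011" already present; 0 new (none)
Total nodes = 10 + 1 + 4 + 0 + 3 + 4 + 0 + 6 + 3 + 2 + 4 + 2 + 2 + 2 + 0 + 3 + 0 = 46

46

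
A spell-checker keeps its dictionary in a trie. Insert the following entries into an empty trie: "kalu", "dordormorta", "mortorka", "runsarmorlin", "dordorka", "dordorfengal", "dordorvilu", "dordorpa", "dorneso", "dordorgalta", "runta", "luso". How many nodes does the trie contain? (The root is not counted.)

64

Count nodes per top-level branch (shared prefixes stored once):
  'd'-branch (dordorfengal, dordorgalta, dordorka, dordormorta, dordorpa, dordorvilu, dorneso): 34 nodes
  'k'-branch (kalu): 4 nodes
  'l'-branch (luso): 4 nodes
  'm'-branch (mortorka): 8 nodes
  'r'-branch (runsarmorlin, runta): 14 nodes
Sum: 64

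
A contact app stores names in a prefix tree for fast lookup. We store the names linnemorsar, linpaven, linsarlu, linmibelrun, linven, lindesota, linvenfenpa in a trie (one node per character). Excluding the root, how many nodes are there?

43

Insert word by word; a character creates a node only if that edge doesn't already exist:
  "linnemorsar" → 11 new (l, i, n, n, e, m, o, r, s, a, r)
  "linpaven" → prefix "lin" already present; 5 new (p, a, v, e, n)
  "linsarlu" → prefix "lin" already present; 5 new (s, a, r, l, u)
  "linmibelrun" → prefix "lin" already present; 8 new (m, i, b, e, l, r, u, n)
  "linven" → prefix "lin" already present; 3 new (v, e, n)
  "lindesota" → prefix "lin" already present; 6 new (d, e, s, o, t, a)
  "linvenfenpa" → prefix "linven" already present; 5 new (f, e, n, p, a)
Total nodes = 11 + 5 + 5 + 8 + 3 + 6 + 5 = 43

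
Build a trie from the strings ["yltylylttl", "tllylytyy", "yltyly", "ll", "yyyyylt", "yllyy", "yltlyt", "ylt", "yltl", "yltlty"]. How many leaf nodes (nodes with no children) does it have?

7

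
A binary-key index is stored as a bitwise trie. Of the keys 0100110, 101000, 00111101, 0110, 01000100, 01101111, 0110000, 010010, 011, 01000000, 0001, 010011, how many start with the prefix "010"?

Walk to "010"; the words in its subtree are exactly those with that prefix.
Words under "010": 01000000, 01000100, 010010, 010011, 0100110
Count: 5

5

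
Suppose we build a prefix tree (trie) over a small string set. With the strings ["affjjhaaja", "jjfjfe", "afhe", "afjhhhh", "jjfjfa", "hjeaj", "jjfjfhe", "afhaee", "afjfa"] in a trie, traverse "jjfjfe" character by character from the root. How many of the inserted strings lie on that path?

1

Traverse "jjfjfe" character by character; count nodes along the way that are marked as word ends.
Prefixes of the query that are stored words: "jjfjfe"
Count: 1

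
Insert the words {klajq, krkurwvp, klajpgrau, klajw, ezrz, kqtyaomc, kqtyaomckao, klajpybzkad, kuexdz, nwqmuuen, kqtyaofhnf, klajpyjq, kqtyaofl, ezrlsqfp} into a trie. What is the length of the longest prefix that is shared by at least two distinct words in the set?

8

Look for the deepest trie node that still has at least two words in its subtree.
"kqtyaomc" and "kqtyaomckao" agree on "kqtyaomc" (8 characters) before diverging; nothing deeper is shared.
Longest shared-prefix length: 8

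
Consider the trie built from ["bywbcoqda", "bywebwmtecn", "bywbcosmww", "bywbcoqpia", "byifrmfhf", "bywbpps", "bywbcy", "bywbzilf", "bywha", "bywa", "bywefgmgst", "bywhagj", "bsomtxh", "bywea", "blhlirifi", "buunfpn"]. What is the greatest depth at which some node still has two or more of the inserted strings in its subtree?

The deepest shared node is where two words last agree before diverging.
"bywbcoqda" and "bywbcoqpia" agree on "bywbcoq" (7 characters) before diverging; nothing deeper is shared.
Longest shared-prefix length: 7

7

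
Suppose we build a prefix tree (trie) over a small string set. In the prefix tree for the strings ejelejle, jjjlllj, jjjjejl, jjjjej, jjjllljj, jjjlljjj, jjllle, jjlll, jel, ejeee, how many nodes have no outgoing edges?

A leaf is a node with no children — equivalently, the end of a word that is not a proper prefix of any other stored word.
Those words: "ejeee", "ejelejle", "jel", "jjjjejl", "jjjlljjj", "jjjllljj", "jjllle"
Leaf count: 7

7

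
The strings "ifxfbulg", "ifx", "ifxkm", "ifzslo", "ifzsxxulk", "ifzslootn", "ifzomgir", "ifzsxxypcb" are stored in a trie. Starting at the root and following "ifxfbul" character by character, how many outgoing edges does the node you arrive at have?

Walk "ifxfbul" from the root, arriving at one node.
Distinct next characters after "ifxfbul": g.
That node has 1 child edge.

1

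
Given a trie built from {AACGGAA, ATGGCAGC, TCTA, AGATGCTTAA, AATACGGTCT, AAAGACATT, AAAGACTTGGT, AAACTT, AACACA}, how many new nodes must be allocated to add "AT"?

0

Every character of "AT" already lies on an existing path (it is a prefix of some stored word).
No new nodes are needed: 0.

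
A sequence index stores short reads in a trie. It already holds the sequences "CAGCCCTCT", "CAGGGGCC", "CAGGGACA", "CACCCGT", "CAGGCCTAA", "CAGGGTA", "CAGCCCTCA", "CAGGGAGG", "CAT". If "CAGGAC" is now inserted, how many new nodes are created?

2

The longest prefix of "CAGGAC" already in the trie is "CAGG" (length 4).
New nodes needed: |"CAGGAC"| − 4 = 6 − 4 = 2.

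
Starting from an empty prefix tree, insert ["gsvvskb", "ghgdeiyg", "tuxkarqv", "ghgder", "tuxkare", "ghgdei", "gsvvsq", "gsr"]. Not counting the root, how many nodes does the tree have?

26

For each word, the new-node count is its length minus the longest prefix already in the trie:
  "gsvvskb" → 7 new (g, s, v, v, s, k, b)
  "ghgdeiyg" → prefix "g" already present; 7 new (h, g, d, e, i, y, g)
  "tuxkarqv" → 8 new (t, u, x, k, a, r, q, v)
  "ghgder" → prefix "ghgde" already present; 1 new (r)
  "tuxkare" → prefix "tuxkar" already present; 1 new (e)
  "ghgdei" → prefix "ghgdei" already present; 0 new (none)
  "gsvvsq" → prefix "gsvvs" already present; 1 new (q)
  "gsr" → prefix "gs" already present; 1 new (r)
Total nodes = 7 + 7 + 8 + 1 + 1 + 0 + 1 + 1 = 26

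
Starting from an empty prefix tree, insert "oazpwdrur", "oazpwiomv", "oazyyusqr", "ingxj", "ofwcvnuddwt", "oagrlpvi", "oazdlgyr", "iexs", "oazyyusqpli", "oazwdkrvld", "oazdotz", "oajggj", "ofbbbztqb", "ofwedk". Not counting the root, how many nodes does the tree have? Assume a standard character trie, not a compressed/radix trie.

75

Trace insertions, counting only characters that open a new branch:
  "oazpwdrur" → 9 new (o, a, z, p, w, d, r, u, r)
  "oazpwiomv" → prefix "oazpw" already present; 4 new (i, o, m, v)
  "oazyyusqr" → prefix "oaz" already present; 6 new (y, y, u, s, q, r)
  "ingxj" → 5 new (i, n, g, x, j)
  "ofwcvnuddwt" → prefix "o" already present; 10 new (f, w, c, v, n, u, d, d, w, t)
  "oagrlpvi" → prefix "oa" already present; 6 new (g, r, l, p, v, i)
  "oazdlgyr" → prefix "oaz" already present; 5 new (d, l, g, y, r)
  "iexs" → prefix "i" already present; 3 new (e, x, s)
  "oazyyusqpli" → prefix "oazyyusq" already present; 3 new (p, l, i)
  "oazwdkrvld" → prefix "oaz" already present; 7 new (w, d, k, r, v, l, d)
  "oazdotz" → prefix "oazd" already present; 3 new (o, t, z)
  "oajggj" → prefix "oa" already present; 4 new (j, g, g, j)
  "ofbbbztqb" → prefix "of" already present; 7 new (b, b, b, z, t, q, b)
  "ofwedk" → prefix "ofw" already present; 3 new (e, d, k)
Total nodes = 9 + 4 + 6 + 5 + 10 + 6 + 5 + 3 + 3 + 7 + 3 + 4 + 7 + 3 = 75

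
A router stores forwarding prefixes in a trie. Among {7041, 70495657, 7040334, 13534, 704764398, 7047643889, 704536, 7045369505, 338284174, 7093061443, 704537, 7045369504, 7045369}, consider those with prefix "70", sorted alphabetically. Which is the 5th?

DFS of the "70" subtree visits, in order: "7040334", "7041", "704536", "7045369", "7045369504", "7045369505", "704537", "7047643889", "704764398", "70495657", "7093061443"
The 5th is 7045369504.

7045369504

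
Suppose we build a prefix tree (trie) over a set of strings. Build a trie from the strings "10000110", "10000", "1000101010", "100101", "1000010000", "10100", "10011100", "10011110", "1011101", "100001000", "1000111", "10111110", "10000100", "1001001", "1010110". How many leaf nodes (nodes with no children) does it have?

12

Leaves are exactly the stored words that no other stored word extends.
Those words: "1000010000", "10000110", "1000101010", "1000111", "1001001", "100101", "10011100", "10011110", "10100", "1010110", "1011101", "10111110"
Leaf count: 12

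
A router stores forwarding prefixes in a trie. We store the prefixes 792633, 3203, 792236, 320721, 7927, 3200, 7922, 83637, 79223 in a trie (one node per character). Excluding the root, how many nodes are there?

23

Trie structure (* marks end of a word):
(root)
├─ 3
│  └─ 2
│     └─ 0
│        ├─ 0 *
│        ├─ 3 *
│        └─ 7
│           └─ 2
│              └─ 1 *
├─ 7
│  └─ 9
│     └─ 2
│        ├─ 2 *
│        │  └─ 3 *
│        │     └─ 6 *
│        ├─ 6
│        │  └─ 3
│        │     └─ 3 *
│        └─ 7 *
└─ 8
   └─ 3
      └─ 6
         └─ 3
            └─ 7 *
Counting every labelled node above: 23.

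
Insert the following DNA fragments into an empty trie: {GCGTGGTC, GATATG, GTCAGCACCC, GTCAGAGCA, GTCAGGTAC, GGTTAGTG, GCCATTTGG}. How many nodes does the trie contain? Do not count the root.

Insert word by word; a character creates a node only if that edge doesn't already exist:
  "GCGTGGTC" → 8 new (G, C, G, T, G, G, T, C)
  "GATATG" → prefix "G" already present; 5 new (A, T, A, T, G)
  "GTCAGCACCC" → prefix "G" already present; 9 new (T, C, A, G, C, A, C, C, C)
  "GTCAGAGCA" → prefix "GTCAG" already present; 4 new (A, G, C, A)
  "GTCAGGTAC" → prefix "GTCAG" already present; 4 new (G, T, A, C)
  "GGTTAGTG" → prefix "G" already present; 7 new (G, T, T, A, G, T, G)
  "GCCATTTGG" → prefix "GC" already present; 7 new (C, A, T, T, T, G, G)
Total nodes = 8 + 5 + 9 + 4 + 4 + 7 + 7 = 44

44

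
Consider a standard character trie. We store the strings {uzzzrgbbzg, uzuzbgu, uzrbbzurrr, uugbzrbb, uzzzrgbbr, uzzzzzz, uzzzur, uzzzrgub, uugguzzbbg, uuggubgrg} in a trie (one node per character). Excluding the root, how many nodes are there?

Count nodes per top-level branch (shared prefixes stored once):
  'u'-branch (uugbzrbb, uuggubgrg, uugguzzbbg, uzrbbzurrr, uzuzbgu, uzzzrgbbr, uzzzrgbbzg, uzzzrgub, uzzzur, uzzzzzz): 49 nodes
Sum: 49

49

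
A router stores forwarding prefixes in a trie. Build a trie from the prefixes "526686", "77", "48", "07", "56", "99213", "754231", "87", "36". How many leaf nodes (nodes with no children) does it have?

9

Leaves are exactly the stored words that no other stored word extends.
Those words: "07", "36", "48", "526686", "56", "754231", "77", "87", "99213"
Leaf count: 9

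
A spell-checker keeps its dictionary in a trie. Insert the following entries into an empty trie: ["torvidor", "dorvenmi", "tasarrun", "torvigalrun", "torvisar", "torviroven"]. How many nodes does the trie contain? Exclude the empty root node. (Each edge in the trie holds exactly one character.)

37

Count nodes per top-level branch (shared prefixes stored once):
  'd'-branch (dorvenmi): 8 nodes
  't'-branch (tasarrun, torvidor, torvigalrun, torviroven, torvisar): 29 nodes
Sum: 37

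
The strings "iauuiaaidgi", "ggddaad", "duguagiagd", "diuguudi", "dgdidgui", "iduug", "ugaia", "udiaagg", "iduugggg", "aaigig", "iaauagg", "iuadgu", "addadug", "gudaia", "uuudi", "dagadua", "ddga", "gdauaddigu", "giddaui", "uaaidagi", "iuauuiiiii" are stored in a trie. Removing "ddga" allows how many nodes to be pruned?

Walk "ddga" from the leaf back toward the root, removing each node that no remaining word uses.
The suffix "dga" (3 nodes) is used only by "ddga"; the node for "d" still has the child "u", so pruning stops there.
Nodes removed: 3

3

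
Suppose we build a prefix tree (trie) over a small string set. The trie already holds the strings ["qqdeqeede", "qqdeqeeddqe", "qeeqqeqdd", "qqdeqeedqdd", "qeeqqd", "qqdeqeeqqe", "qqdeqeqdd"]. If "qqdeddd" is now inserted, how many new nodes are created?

3

Walking "qqdeddd" from the root, the first 4 characters ("qqde") follow existing edges; "d" is the first miss.
Each of the 3 remaining characters creates one node.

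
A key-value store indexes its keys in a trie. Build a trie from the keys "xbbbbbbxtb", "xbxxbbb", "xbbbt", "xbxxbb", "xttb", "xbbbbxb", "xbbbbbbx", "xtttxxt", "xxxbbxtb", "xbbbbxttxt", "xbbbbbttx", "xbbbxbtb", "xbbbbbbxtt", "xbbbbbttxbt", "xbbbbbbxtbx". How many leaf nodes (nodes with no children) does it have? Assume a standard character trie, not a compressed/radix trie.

Leaves are exactly the stored words that no other stored word extends.
Those words: "xbbbbbbxtbx", "xbbbbbbxtt", "xbbbbbttxbt", "xbbbbxb", "xbbbbxttxt", "xbbbt", "xbbbxbtb", "xbxxbbb", "xttb", "xtttxxt", "xxxbbxtb"
Leaf count: 11

11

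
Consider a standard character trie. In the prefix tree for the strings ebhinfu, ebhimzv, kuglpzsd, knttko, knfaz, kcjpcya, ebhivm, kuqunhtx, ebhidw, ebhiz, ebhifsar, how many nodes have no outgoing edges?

11

A leaf is a node with no children — equivalently, the end of a word that is not a proper prefix of any other stored word.
Those words: "ebhidw", "ebhifsar", "ebhimzv", "ebhinfu", "ebhivm", "ebhiz", "kcjpcya", "knfaz", "knttko", "kuglpzsd", "kuqunhtx"
Leaf count: 11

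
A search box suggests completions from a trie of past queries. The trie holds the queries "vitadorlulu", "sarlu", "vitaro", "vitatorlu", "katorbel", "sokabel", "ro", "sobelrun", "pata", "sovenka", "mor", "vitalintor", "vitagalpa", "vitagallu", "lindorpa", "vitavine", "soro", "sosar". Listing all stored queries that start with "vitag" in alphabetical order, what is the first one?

vitagallu

DFS of the "vitag" subtree visits, in order: "vitagallu", "vitagalpa"
Position 1: vitagallu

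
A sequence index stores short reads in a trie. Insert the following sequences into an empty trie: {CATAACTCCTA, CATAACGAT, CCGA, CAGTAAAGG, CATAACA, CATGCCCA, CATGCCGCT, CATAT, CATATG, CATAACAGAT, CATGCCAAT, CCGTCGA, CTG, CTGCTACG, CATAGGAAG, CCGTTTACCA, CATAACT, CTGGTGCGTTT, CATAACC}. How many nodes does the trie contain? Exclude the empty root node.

For each word, the new-node count is its length minus the longest prefix already in the trie:
  "CATAACTCCTA" → 11 new (C, A, T, A, A, C, T, C, C, T, A)
  "CATAACGAT" → prefix "CATAAC" already present; 3 new (G, A, T)
  "CCGA" → prefix "C" already present; 3 new (C, G, A)
  "CAGTAAAGG" → prefix "CA" already present; 7 new (G, T, A, A, A, G, G)
  "CATAACA" → prefix "CATAAC" already present; 1 new (A)
  "CATGCCCA" → prefix "CAT" already present; 5 new (G, C, C, C, A)
  "CATGCCGCT" → prefix "CATGCC" already present; 3 new (G, C, T)
  "CATAT" → prefix "CATA" already present; 1 new (T)
  "CATATG" → prefix "CATAT" already present; 1 new (G)
  "CATAACAGAT" → prefix "CATAACA" already present; 3 new (G, A, T)
  "CATGCCAAT" → prefix "CATGCC" already present; 3 new (A, A, T)
  "CCGTCGA" → prefix "CCG" already present; 4 new (T, C, G, A)
  "CTG" → prefix "C" already present; 2 new (T, G)
  "CTGCTACG" → prefix "CTG" already present; 5 new (C, T, A, C, G)
  "CATAGGAAG" → prefix "CATA" already present; 5 new (G, G, A, A, G)
  "CCGTTTACCA" → prefix "CCGT" already present; 6 new (T, T, A, C, C, A)
  "CATAACT" → prefix "CATAACT" already present; 0 new (none)
  "CTGGTGCGTTT" → prefix "CTG" already present; 8 new (G, T, G, C, G, T, T, T)
  "CATAACC" → prefix "CATAAC" already present; 1 new (C)
Total nodes = 11 + 3 + 3 + 7 + 1 + 5 + 3 + 1 + 1 + 3 + 3 + 4 + 2 + 5 + 5 + 6 + 0 + 8 + 1 = 72

72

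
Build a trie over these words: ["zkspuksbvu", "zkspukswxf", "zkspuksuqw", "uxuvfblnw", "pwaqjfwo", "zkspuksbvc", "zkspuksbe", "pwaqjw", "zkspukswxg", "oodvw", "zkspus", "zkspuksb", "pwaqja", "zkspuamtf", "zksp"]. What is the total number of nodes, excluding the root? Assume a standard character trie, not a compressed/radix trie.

Insert word by word; a character creates a node only if that edge doesn't already exist:
  "zkspuksbvu" → 10 new (z, k, s, p, u, k, s, b, v, u)
  "zkspukswxf" → prefix "zkspuks" already present; 3 new (w, x, f)
  "zkspuksuqw" → prefix "zkspuks" already present; 3 new (u, q, w)
  "uxuvfblnw" → 9 new (u, x, u, v, f, b, l, n, w)
  "pwaqjfwo" → 8 new (p, w, a, q, j, f, w, o)
  "zkspuksbvc" → prefix "zkspuksbv" already present; 1 new (c)
  "zkspuksbe" → prefix "zkspuksb" already present; 1 new (e)
  "pwaqjw" → prefix "pwaqj" already present; 1 new (w)
  "zkspukswxg" → prefix "zkspukswx" already present; 1 new (g)
  "oodvw" → 5 new (o, o, d, v, w)
  "zkspus" → prefix "zkspu" already present; 1 new (s)
  "zkspuksb" → prefix "zkspuksb" already present; 0 new (none)
  "pwaqja" → prefix "pwaqj" already present; 1 new (a)
  "zkspuamtf" → prefix "zkspu" already present; 4 new (a, m, t, f)
  "zksp" → prefix "zksp" already present; 0 new (none)
Total nodes = 10 + 3 + 3 + 9 + 8 + 1 + 1 + 1 + 1 + 5 + 1 + 0 + 1 + 4 + 0 = 48

48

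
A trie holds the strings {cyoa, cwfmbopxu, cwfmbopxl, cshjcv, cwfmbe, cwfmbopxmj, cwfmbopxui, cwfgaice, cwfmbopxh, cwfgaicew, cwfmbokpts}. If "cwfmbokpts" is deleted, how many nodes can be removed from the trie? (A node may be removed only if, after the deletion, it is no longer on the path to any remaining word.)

After clearing the end-marker at "cwfmbokpts", prune upward until reaching a node still needed by another word.
The suffix "kpts" (4 nodes) is used only by "cwfmbokpts"; the node for "cwfmbo" still has the child "p", so pruning stops there.
Nodes removed: 4

4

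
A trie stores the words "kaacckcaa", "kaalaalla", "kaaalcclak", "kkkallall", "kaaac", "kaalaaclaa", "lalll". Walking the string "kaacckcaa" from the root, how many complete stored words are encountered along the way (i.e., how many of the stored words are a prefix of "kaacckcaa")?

1

Check each prefix of "kaacckcaa" against the stored set — each match is an end-marker on the path.
Prefixes of the query that are stored words: "kaacckcaa"
Count: 1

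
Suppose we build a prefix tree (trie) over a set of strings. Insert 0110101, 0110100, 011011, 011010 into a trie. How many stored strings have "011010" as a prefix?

3

Filter for entries beginning with "011010":
Matches: "011010", "0110100", "0110101"
Count: 3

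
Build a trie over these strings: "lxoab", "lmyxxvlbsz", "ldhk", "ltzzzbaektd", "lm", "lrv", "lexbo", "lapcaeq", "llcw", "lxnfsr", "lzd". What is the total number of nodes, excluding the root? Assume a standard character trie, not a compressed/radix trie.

For each word, the new-node count is its length minus the longest prefix already in the trie:
  "lxoab" → 5 new (l, x, o, a, b)
  "lmyxxvlbsz" → prefix "l" already present; 9 new (m, y, x, x, v, l, b, s, z)
  "ldhk" → prefix "l" already present; 3 new (d, h, k)
  "ltzzzbaektd" → prefix "l" already present; 10 new (t, z, z, z, b, a, e, k, t, d)
  "lm" → prefix "lm" already present; 0 new (none)
  "lrv" → prefix "l" already present; 2 new (r, v)
  "lexbo" → prefix "l" already present; 4 new (e, x, b, o)
  "lapcaeq" → prefix "l" already present; 6 new (a, p, c, a, e, q)
  "llcw" → prefix "l" already present; 3 new (l, c, w)
  "lxnfsr" → prefix "lx" already present; 4 new (n, f, s, r)
  "lzd" → prefix "l" already present; 2 new (z, d)
Total nodes = 5 + 9 + 3 + 10 + 0 + 2 + 4 + 6 + 3 + 4 + 2 = 48

48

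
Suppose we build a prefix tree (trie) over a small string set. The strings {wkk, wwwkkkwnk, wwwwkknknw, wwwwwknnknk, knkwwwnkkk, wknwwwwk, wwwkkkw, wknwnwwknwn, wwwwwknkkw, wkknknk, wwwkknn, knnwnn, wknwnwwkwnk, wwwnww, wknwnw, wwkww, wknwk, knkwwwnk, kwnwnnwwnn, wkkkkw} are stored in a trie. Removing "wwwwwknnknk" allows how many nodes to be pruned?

A node on "wwwwwknnknk"'s path can go only if nothing else ends at it or branches off below it.
The suffix "nknk" (4 nodes) is used only by "wwwwwknnknk"; the node for "wwwwwkn" still has the child "k", so pruning stops there.
Nodes removed: 4

4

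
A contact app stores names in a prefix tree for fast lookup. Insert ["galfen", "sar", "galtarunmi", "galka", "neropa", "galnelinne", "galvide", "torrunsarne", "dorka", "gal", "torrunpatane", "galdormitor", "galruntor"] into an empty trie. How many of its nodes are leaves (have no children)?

A leaf is a node with no children — equivalently, the end of a word that is not a proper prefix of any other stored word.
Those words: "dorka", "galdormitor", "galfen", "galka", "galnelinne", "galruntor", "galtarunmi", "galvide", "neropa", "sar", "torrunpatane", "torrunsarne"
Leaf count: 12

12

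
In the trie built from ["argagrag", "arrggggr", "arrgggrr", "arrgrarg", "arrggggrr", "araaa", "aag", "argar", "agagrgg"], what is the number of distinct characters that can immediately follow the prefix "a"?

The children of the "a" node are the distinct next characters among strings starting with "a".
Distinct next characters after "a": a, g, r.
That node has 3 child edges.

3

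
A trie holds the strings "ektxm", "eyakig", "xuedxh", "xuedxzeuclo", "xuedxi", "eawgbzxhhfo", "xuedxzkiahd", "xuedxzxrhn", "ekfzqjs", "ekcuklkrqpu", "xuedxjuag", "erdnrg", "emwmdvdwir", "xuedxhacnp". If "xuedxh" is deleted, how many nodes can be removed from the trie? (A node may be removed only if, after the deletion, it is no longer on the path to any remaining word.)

After clearing the end-marker at "xuedxh", prune upward until reaching a node still needed by another word.
Every node on "xuedxh" is still needed (e.g. by "xuedxhacnp"), so nothing is freed.
Nodes removed: 0

0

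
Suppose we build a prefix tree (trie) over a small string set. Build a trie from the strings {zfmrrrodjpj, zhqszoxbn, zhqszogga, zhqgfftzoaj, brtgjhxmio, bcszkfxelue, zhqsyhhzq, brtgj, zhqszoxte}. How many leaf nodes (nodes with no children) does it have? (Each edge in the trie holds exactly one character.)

8

Leaves are exactly the stored words that no other stored word extends.
Those words: "bcszkfxelue", "brtgjhxmio", "zfmrrrodjpj", "zhqgfftzoaj", "zhqsyhhzq", "zhqszogga", "zhqszoxbn", "zhqszoxte"
Leaf count: 8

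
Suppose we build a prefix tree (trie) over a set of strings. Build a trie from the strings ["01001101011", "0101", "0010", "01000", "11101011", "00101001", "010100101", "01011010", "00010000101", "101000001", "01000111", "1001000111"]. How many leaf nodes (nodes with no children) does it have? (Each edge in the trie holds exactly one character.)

A leaf is a node with no children — equivalently, the end of a word that is not a proper prefix of any other stored word.
Those words: "00010000101", "00101001", "01000111", "01001101011", "010100101", "01011010", "1001000111", "101000001", "11101011"
Leaf count: 9

9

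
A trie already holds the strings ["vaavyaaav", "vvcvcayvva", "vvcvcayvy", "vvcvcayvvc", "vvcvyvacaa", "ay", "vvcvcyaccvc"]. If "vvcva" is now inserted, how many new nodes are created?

The longest prefix of "vvcva" already in the trie is "vvcv" (length 4).
New nodes needed: |"vvcva"| − 4 = 5 − 4 = 1.

1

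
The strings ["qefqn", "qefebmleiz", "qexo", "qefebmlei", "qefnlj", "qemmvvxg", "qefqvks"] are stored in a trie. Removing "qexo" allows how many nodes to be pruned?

2

A node on "qexo"'s path can go only if nothing else ends at it or branches off below it.
The suffix "xo" (2 nodes) is used only by "qexo"; the node for "qe" still has the child "f", so pruning stops there.
Nodes removed: 2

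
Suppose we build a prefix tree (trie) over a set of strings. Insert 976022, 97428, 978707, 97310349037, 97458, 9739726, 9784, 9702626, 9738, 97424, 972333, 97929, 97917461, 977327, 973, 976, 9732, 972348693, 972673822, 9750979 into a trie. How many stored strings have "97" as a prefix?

Traverse to the node for "97", then collect every word in that subtree.
Words under "97": 9702626, 972333, 972348693, 972673822, 973, 97310349037, 9732, 9738, 9739726, 97424, 97428, 97458, 9750979, 976, 976022, 977327, 9784, 978707, 97917461, 97929
Count: 20

20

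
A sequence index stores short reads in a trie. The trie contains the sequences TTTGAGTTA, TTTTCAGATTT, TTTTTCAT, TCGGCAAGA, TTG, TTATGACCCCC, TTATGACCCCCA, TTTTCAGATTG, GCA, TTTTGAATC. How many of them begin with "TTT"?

Traverse to the node for "TTT", then collect every word in that subtree.
Words under "TTT": TTTGAGTTA, TTTTCAGATTG, TTTTCAGATTT, TTTTGAATC, TTTTTCAT
Count: 5

5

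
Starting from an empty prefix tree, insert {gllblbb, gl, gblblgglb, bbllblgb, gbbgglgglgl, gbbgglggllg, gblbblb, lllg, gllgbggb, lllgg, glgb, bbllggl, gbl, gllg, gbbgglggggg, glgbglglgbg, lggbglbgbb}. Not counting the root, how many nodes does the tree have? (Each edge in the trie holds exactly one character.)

71

Trace insertions, counting only characters that open a new branch:
  "gllblbb" → 7 new (g, l, l, b, l, b, b)
  "gl" → prefix "gl" already present; 0 new (none)
  "gblblgglb" → prefix "g" already present; 8 new (b, l, b, l, g, g, l, b)
  "bbllblgb" → 8 new (b, b, l, l, b, l, g, b)
  "gbbgglgglgl" → prefix "gb" already present; 9 new (b, g, g, l, g, g, l, g, l)
  "gbbgglggllg" → prefix "gbbgglggl" already present; 2 new (l, g)
  "gblbblb" → prefix "gblb" already present; 3 new (b, l, b)
  "lllg" → 4 new (l, l, l, g)
  "gllgbggb" → prefix "gll" already present; 5 new (g, b, g, g, b)
  "lllgg" → prefix "lllg" already present; 1 new (g)
  "glgb" → prefix "gl" already present; 2 new (g, b)
  "bbllggl" → prefix "bbll" already present; 3 new (g, g, l)
  "gbl" → prefix "gbl" already present; 0 new (none)
  "gllg" → prefix "gllg" already present; 0 new (none)
  "gbbgglggggg" → prefix "gbbgglgg" already present; 3 new (g, g, g)
  "glgbglglgbg" → prefix "glgb" already present; 7 new (g, l, g, l, g, b, g)
  "lggbglbgbb" → prefix "l" already present; 9 new (g, g, b, g, l, b, g, b, b)
Total nodes = 7 + 0 + 8 + 8 + 9 + 2 + 3 + 4 + 5 + 1 + 2 + 3 + 0 + 0 + 3 + 7 + 9 = 71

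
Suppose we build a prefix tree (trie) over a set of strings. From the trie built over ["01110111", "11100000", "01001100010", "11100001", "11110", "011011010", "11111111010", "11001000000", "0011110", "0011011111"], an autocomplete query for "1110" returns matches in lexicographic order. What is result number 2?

11100001

Words with prefix "1110", in lexicographic order: "11100000", "11100001"
The 2nd is 11100001.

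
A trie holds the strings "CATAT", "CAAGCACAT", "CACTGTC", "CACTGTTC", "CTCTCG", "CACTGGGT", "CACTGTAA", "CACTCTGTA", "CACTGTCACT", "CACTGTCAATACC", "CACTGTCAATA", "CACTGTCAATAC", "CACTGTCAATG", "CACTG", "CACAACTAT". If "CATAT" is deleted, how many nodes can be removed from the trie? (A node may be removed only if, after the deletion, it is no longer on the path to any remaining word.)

3

After clearing the end-marker at "CATAT", prune upward until reaching a node still needed by another word.
The suffix "TAT" (3 nodes) is used only by "CATAT"; the node for "CA" still has the child "A", so pruning stops there.
Nodes removed: 3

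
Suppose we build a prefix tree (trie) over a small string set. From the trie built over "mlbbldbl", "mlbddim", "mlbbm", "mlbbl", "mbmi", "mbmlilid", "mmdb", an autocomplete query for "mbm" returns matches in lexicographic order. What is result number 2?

mbmlilid

DFS of the "mbm" subtree visits, in order: "mbmi", "mbmlilid"
The 2nd is mbmlilid.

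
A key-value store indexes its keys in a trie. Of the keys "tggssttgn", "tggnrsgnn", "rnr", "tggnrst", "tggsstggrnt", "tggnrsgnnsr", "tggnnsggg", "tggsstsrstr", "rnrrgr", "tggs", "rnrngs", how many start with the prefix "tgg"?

Traverse to the node for "tgg", then collect every word in that subtree.
Words under "tgg": tggnnsggg, tggnrsgnn, tggnrsgnnsr, tggnrst, tggs, tggsstggrnt, tggsstsrstr, tggssttgn
Count: 8

8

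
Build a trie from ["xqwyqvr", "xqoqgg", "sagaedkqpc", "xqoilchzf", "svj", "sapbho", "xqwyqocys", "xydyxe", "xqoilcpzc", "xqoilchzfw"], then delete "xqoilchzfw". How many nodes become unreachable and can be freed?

1

After clearing the end-marker at "xqoilchzfw", prune upward until reaching a node still needed by another word.
The suffix "w" (1 node) is used only by "xqoilchzfw"; "xqoilchzf" is itself a stored word, so pruning stops there.
Nodes removed: 1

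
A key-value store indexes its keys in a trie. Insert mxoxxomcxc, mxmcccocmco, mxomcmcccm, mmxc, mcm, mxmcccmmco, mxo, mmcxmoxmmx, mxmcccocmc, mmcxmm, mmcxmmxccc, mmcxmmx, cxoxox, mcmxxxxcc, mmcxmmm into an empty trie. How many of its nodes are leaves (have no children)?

A leaf is a node with no children — equivalently, the end of a word that is not a proper prefix of any other stored word.
Those words: "cxoxox", "mcmxxxxcc", "mmcxmmm", "mmcxmmxccc", "mmcxmoxmmx", "mmxc", "mxmcccmmco", "mxmcccocmco", "mxomcmcccm", "mxoxxomcxc"
Leaf count: 10

10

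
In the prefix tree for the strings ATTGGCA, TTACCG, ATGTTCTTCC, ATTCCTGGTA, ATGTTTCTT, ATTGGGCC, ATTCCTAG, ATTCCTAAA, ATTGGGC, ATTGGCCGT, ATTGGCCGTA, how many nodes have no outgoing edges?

Leaves are exactly the stored words that no other stored word extends.
Those words: "ATGTTCTTCC", "ATGTTTCTT", "ATTCCTAAA", "ATTCCTAG", "ATTCCTGGTA", "ATTGGCA", "ATTGGCCGTA", "ATTGGGCC", "TTACCG"
Leaf count: 9

9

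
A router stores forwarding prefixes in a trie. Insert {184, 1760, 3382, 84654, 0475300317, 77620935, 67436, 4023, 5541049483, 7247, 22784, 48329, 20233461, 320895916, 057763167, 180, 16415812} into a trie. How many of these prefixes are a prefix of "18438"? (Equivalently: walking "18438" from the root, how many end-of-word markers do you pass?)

1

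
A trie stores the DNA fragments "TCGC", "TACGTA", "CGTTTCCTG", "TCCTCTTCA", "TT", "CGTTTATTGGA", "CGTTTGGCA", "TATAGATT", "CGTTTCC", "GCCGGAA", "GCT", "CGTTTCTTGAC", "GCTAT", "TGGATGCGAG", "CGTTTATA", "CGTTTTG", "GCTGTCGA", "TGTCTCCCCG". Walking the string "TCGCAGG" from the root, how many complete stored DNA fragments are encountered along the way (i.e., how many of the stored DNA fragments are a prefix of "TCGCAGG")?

Traverse "TCGCAGG" character by character; count nodes along the way that are marked as word ends.
Prefixes of the query that are stored words: "TCGC"
Count: 1

1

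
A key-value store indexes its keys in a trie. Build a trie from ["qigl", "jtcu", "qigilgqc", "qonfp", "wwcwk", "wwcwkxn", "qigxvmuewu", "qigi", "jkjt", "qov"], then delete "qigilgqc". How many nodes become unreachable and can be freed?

4

After clearing the end-marker at "qigilgqc", prune upward until reaching a node still needed by another word.
The suffix "lgqc" (4 nodes) is used only by "qigilgqc"; "qigi" is itself a stored word, so pruning stops there.
Nodes removed: 4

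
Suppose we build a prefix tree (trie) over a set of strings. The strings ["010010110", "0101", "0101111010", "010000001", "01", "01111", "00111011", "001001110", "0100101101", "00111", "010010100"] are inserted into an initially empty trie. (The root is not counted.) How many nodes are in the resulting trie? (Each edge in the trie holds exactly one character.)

For each word, the new-node count is its length minus the longest prefix already in the trie:
  "010010110" → 9 new (0, 1, 0, 0, 1, 0, 1, 1, 0)
  "0101" → prefix "010" already present; 1 new (1)
  "0101111010" → prefix "0101" already present; 6 new (1, 1, 1, 0, 1, 0)
  "010000001" → prefix "0100" already present; 5 new (0, 0, 0, 0, 1)
  "01" → prefix "01" already present; 0 new (none)
  "01111" → prefix "01" already present; 3 new (1, 1, 1)
  "00111011" → prefix "0" already present; 7 new (0, 1, 1, 1, 0, 1, 1)
  "001001110" → prefix "001" already present; 6 new (0, 0, 1, 1, 1, 0)
  "0100101101" → prefix "010010110" already present; 1 new (1)
  "00111" → prefix "00111" already present; 0 new (none)
  "010010100" → prefix "0100101" already present; 2 new (0, 0)
Total nodes = 9 + 1 + 6 + 5 + 0 + 3 + 7 + 6 + 1 + 0 + 2 = 40

40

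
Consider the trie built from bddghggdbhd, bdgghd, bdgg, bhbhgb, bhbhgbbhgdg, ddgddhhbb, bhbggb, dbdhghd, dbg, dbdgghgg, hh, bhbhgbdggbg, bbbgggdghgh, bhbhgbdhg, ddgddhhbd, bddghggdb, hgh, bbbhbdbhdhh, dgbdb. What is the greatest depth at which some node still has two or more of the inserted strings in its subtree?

9

The deepest shared node is where two words last agree before diverging.
"bddghggdb" and "bddghggdbhd" agree on "bddghggdb" (9 characters) before diverging; nothing deeper is shared.
Longest shared-prefix length: 9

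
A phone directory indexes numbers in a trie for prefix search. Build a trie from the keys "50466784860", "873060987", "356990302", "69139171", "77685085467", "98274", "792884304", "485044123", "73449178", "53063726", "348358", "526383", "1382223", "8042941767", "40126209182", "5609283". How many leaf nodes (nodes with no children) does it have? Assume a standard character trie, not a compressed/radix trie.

A leaf is a node with no children — equivalently, the end of a word that is not a proper prefix of any other stored word.
Those words: "1382223", "348358", "356990302", "40126209182", "485044123", "50466784860", "526383", "53063726", "5609283", "69139171", "73449178", "77685085467", "792884304", "8042941767", "873060987", "98274"
Leaf count: 16

16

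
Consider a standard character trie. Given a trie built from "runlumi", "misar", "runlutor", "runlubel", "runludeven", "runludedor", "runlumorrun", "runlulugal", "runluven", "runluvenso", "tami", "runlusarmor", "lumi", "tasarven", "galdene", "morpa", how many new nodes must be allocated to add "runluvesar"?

3

The longest prefix of "runluvesar" already in the trie is "runluve" (length 7).
New nodes needed: |"runluvesar"| − 7 = 10 − 7 = 3.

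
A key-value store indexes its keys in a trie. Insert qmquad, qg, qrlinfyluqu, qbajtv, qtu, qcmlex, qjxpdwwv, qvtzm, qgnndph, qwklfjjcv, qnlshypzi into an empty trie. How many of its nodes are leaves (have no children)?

10

A leaf is a node with no children — equivalently, the end of a word that is not a proper prefix of any other stored word.
Those words: "qbajtv", "qcmlex", "qgnndph", "qjxpdwwv", "qmquad", "qnlshypzi", "qrlinfyluqu", "qtu", "qvtzm", "qwklfjjcv"
Leaf count: 10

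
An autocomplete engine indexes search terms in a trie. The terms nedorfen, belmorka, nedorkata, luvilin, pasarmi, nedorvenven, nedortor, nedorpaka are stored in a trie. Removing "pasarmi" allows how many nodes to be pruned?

A node on "pasarmi"'s path can go only if nothing else ends at it or branches off below it.
No other word shares any prefix with "pasarmi", so all 7 of its nodes go.
Nodes removed: 7

7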